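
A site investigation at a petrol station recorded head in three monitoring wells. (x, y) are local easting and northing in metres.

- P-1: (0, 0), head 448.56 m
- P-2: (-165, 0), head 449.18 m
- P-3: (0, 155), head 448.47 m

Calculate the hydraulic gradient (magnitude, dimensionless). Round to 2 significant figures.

∂h/∂x = (449.18 − 448.56) / (-165 − 0) = -0.003758
∂h/∂y = (448.47 − 448.56) / (155 − 0) = -0.0005806
|∇h| = √(-0.003758² + -0.0005806²) = 0.003803

0.0038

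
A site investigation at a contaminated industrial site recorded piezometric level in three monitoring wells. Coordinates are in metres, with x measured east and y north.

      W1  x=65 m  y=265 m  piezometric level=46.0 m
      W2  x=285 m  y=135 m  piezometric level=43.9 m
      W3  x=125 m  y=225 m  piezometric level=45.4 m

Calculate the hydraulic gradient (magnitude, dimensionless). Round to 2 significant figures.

0.0085

Differences from W1: to W2 (Δx, Δy, Δh) = (220, -130, -2.1); to W3 = (60, -40, -0.6).
Solve a·Δx + b·Δy = Δh: det = 220·(-40) − 60·(-130) = -1000.
∂h/∂x = [(-2.1)·(-40) − (-0.6)·(-130)] / -1000 = -0.006000
∂h/∂y = [220·(-0.6) − 60·(-2.1)] / -1000 = +0.006000
|∇h| = √(-0.006000² + 0.006000²) = 0.008485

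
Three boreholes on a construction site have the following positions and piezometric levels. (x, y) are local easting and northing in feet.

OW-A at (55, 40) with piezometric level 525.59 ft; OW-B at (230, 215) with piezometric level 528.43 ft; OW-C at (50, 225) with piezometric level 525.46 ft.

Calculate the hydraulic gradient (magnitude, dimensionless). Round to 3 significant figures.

Differences from OW-A: to OW-B (Δx, Δy, Δh) = (175, 175, +2.84); to OW-C = (-5, 185, -0.13).
Solve a·Δx + b·Δy = Δh: det = 175·185 − (-5)·175 = 33250.
∂h/∂x = [(+2.84)·185 − (-0.13)·175] / 33250 = +0.01649
∂h/∂y = [175·(-0.13) − (-5)·(+2.84)] / 33250 = -0.0002571
|∇h| = √(0.01649² + -0.0002571²) = 0.01649

0.0165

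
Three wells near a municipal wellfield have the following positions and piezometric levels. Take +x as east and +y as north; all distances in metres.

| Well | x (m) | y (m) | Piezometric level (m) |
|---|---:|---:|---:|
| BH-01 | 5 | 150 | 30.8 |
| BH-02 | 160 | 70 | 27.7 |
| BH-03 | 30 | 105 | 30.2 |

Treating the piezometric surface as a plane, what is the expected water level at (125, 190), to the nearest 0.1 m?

28.7 m

Taking BH-01 as reference: BH-02−BH-01 = (155, -80, -3.1); BH-03−BH-01 = (25, -45, -0.6).
Solve a·Δx + b·Δy = Δh: det = 155·(-45) − 25·(-80) = -4975.
∂h/∂x = [(-3.1)·(-45) − (-0.6)·(-80)] / -4975 = -0.01839
∂h/∂y = [155·(-0.6) − 25·(-3.1)] / -4975 = +0.003116
h(125, 190) = 30.8 + (-0.01839)·(120) + (+0.003116)·(40) = 30.8 -2.207 +0.125 = 28.718 m.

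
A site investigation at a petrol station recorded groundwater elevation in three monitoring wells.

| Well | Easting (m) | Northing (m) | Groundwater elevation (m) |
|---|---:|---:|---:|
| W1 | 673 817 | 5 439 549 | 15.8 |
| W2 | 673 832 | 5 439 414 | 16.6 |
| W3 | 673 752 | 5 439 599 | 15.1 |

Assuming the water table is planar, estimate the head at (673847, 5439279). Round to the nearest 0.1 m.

17.4 m

Differences from W1: to W2 (Δx, Δy, Δh) = (15, -135, +0.8); to W3 = (-65, 50, -0.7).
Determinant of the coordinate differences = 15·50 − (-65)·(-135) = -8025.
∂h/∂x = [(+0.8)·50 − (-0.7)·(-135)] / -8025 = +0.006791
∂h/∂y = [15·(-0.7) − (-65)·(+0.8)] / -8025 = -0.005171
h(673847, 5439279) = 15.8 + (+0.006791)·(30) + (-0.005171)·(-270) = 15.8 +0.204 +1.396 = 17.400 m.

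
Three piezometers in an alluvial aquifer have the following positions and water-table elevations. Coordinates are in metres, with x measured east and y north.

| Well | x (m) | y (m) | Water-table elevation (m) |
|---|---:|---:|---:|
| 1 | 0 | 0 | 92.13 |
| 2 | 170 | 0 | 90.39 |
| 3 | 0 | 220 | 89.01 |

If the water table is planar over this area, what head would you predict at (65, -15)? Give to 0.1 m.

∂h/∂x = (90.39 − 92.13) / (170 − 0) = -0.01024
∂h/∂y = (89.01 − 92.13) / (220 − 0) = -0.01418
h(65, -15) = 92.13 + (-0.01024)·(65) + (-0.01418)·(-15) = 92.13 -0.665 +0.213 = 91.677 m.

91.7 m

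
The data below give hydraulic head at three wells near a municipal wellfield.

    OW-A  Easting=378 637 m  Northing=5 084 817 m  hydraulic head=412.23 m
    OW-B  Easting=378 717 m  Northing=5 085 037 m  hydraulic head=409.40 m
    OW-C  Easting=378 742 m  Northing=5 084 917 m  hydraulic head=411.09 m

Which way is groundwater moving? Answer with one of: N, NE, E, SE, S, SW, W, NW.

N

With h = a·x + b·y + c and OW-A as origin, the differences give:
  80·a + 220·b = -2.83
  105·a + 100·b = -1.14
Eliminate b (×100 and ×220, subtract): -15100·a = -32.200 → a = ∂h/∂x = +0.002132
Back-substitute: b = ∂h/∂y = -0.01364.
Flow = −∇h = (-0.002132 east, +0.01364 north), which points north.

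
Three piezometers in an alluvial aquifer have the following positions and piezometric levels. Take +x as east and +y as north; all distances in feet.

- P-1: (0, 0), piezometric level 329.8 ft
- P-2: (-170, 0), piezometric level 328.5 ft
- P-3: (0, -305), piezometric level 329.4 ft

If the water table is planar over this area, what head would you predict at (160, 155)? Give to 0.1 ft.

331.2 ft

∂h/∂x = (328.5 − 329.8) / (-170 − 0) = +0.007647
∂h/∂y = (329.4 − 329.8) / (-305 − 0) = +0.001311
h(160, 155) = 329.8 + (+0.007647)·(160) + (+0.001311)·(155) = 329.8 +1.224 +0.203 = 331.227 ft.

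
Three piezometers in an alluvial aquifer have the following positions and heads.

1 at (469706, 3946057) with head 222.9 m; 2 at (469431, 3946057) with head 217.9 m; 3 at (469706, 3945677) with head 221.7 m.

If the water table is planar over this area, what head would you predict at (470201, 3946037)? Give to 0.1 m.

∂h/∂x = (217.9 − 222.9) / (469431 − 469706) = +0.01818
∂h/∂y = (221.7 − 222.9) / (3945677 − 3946057) = +0.003158
h(470201, 3946037) = 222.9 + (+0.01818)·(495) + (+0.003158)·(-20) = 222.9 +9.000 -0.063 = 231.837 m.

231.8 m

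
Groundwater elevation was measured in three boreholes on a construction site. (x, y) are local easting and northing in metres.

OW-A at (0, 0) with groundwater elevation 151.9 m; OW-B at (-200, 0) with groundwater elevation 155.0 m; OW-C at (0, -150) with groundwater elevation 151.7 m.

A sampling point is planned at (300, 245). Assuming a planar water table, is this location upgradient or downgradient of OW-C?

∂h/∂x = (155.0 − 151.9) / (-200 − 0) = -0.01550
∂h/∂y = (151.7 − 151.9) / (-150 − 0) = +0.001333
Head at (300, 245) = 151.9 + (-0.01550)·(300) + (+0.001333)·(245) = 147.58 m.
That is lower than the 151.7 m at OW-C, so the point is downgradient.

downgradient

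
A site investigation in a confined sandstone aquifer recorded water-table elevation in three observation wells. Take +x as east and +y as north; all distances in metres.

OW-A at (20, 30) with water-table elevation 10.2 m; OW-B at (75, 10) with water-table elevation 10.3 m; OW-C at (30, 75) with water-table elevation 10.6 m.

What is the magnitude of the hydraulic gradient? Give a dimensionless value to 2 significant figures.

Three-point gradient (reference OW-A): Δ to OW-B = (55, -20, +0.1), Δ to OW-C = (10, 45, +0.4).
∂h/∂x = +0.004673, ∂h/∂y = +0.007850 (det = 2675).
|∇h| = √(0.004673² + 0.007850²) = 0.009136

0.0091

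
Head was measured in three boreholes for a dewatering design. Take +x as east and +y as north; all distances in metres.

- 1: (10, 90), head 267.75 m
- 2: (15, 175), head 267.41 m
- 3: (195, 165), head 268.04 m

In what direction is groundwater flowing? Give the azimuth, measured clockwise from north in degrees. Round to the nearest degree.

322°

With h = a·x + b·y + c and 1 as origin, the differences give:
  5·a + 85·b = -0.34
  185·a + 75·b = +0.29
Eliminate b (×75 and ×85, subtract): -15350·a = -50.150 → a = ∂h/∂x = +0.003267
Back-substitute: b = ∂h/∂y = -0.004192.
Flow direction (−∇h) has components (-0.003267 E, +0.004192 N).
Azimuth = atan2(E, N) = atan2(-0.003267, +0.004192) = 322.1° ≈ 322°.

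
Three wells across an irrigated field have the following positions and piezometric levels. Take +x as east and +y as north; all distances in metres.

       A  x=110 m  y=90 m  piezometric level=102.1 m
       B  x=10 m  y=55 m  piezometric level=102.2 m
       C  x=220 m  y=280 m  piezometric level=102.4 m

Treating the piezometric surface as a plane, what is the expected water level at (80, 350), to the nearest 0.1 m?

102.9 m

Taking A as reference: B−A = (-100, -35, +0.1); C−A = (110, 190, +0.3).
Solve a·Δx + b·Δy = Δh: det = (-100)·190 − 110·(-35) = -15150.
∂h/∂x = [(+0.1)·190 − (+0.3)·(-35)] / -15150 = -0.001947
∂h/∂y = [(-100)·(+0.3) − 110·(+0.1)] / -15150 = +0.002706
h(80, 350) = 102.1 + (-0.001947)·(-30) + (+0.002706)·(260) = 102.1 +0.058 +0.704 = 102.862 m.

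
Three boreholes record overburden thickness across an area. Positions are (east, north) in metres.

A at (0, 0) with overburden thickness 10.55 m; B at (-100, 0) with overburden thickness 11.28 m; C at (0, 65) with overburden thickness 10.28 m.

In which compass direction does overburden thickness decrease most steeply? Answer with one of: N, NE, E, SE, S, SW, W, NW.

∂d/∂x = (11.28 − 10.55) / (-100 − 0) = -0.007300
∂d/∂y = (10.28 − 10.55) / (65 − 0) = -0.004154
Steepest decrease is along −∇f = (+0.007300 E, +0.004154 N) → northeast.

NE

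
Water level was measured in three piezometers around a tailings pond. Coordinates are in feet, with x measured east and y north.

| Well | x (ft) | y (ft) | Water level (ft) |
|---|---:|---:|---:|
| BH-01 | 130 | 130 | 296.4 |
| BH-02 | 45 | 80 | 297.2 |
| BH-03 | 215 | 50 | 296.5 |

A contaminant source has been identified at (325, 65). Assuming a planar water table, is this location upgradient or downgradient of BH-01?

Three-point gradient (reference BH-01): Δ to BH-02 = (-85, -50, +0.8), Δ to BH-03 = (85, -80, +0.1).
∂h/∂x = -0.005339, ∂h/∂y = -0.006923 (det = 11050).
Head at (325, 65) = 296.4 + (-0.005339)·(195) + (-0.006923)·(-65) = 295.81 ft.
That is lower than the 296.4 ft at BH-01, so the point is downgradient.

downgradient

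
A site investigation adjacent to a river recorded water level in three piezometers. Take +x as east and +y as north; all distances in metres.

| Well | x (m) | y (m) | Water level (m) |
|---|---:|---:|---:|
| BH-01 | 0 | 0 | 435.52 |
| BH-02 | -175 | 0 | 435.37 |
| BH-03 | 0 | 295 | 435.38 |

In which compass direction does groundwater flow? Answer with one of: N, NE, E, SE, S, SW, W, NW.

∂h/∂x = (435.37 − 435.52) / (-175 − 0) = +0.0008571
∂h/∂y = (435.38 − 435.52) / (295 − 0) = -0.0004746
Flow = −∇h = (-0.0008571 east, +0.0004746 north), which points northwest.

NW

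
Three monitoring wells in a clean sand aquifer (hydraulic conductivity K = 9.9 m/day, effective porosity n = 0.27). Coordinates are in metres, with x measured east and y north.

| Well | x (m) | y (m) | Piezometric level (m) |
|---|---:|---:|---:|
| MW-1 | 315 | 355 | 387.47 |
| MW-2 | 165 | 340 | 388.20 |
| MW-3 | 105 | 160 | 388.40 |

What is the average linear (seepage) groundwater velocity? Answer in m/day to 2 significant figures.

With h = a·x + b·y + c and MW-1 as origin, the differences give:
  (-150)·a + (-15)·b = +0.73
  (-210)·a + (-195)·b = +0.93
Eliminate b (×(-195) and ×(-15), subtract): 26100·a = -128.400 → a = ∂h/∂x = -0.004920
Back-substitute: b = ∂h/∂y = +0.0005287.
|∇h| = √(-0.004920² + 0.0005287²) = 0.004948
Seepage velocity v = K·i/n = 9.9 × 0.004948 / 0.27 = 0.1814 m/day.

0.18 m/day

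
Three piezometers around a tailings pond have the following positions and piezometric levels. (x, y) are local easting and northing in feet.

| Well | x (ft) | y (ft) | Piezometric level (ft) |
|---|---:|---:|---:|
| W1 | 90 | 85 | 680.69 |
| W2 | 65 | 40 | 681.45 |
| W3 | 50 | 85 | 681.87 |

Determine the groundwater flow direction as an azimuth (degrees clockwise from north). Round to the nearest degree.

With h = a·x + b·y + c and W1 as origin, the differences give:
  (-25)·a + (-45)·b = +0.76
  (-40)·a + 0·b = +1.18
Eliminate b (×0 and ×(-45), subtract): -1800·a = 53.100 → a = ∂h/∂x = -0.02950
Back-substitute: b = ∂h/∂y = -0.0005000.
Flow direction (−∇h) has components (+0.02950 E, +0.0005000 N).
Azimuth = atan2(E, N) = atan2(+0.02950, +0.0005000) = 89.0° ≈ 089°.

089°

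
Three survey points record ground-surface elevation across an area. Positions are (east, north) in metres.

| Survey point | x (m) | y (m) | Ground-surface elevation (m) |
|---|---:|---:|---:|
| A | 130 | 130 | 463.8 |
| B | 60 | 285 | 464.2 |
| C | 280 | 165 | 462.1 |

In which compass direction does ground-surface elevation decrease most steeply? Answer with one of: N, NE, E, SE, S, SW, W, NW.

Taking A as reference: B−A = (-70, 155, +0.4); C−A = (150, 35, -1.7).
Determinant of the coordinate differences = (-70)·35 − 150·155 = -25700.
∂z/∂x = [(+0.4)·35 − (-1.7)·155] / -25700 = -0.01080
∂z/∂y = [(-70)·(-1.7) − 150·(+0.4)] / -25700 = -0.002296
Steepest decrease is along −∇f = (+0.01080 E, +0.002296 N) → east.

E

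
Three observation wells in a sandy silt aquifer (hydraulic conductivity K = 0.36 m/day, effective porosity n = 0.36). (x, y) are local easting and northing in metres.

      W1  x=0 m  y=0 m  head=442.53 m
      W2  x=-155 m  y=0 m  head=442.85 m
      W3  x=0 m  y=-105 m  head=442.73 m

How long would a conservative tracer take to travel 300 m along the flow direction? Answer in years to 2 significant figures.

290 years

∂h/∂x = (442.85 − 442.53) / (-155 − 0) = -0.002065
∂h/∂y = (442.73 − 442.53) / (-105 − 0) = -0.001905
|∇h| = √(-0.002065² + -0.001905²) = 0.002809
Seepage velocity v = K·i/n = 0.36 × 0.002809 / 0.36 = 0.002809 m/day.
t = 300 / 0.002809 = 1.068e+05 days = 292 years.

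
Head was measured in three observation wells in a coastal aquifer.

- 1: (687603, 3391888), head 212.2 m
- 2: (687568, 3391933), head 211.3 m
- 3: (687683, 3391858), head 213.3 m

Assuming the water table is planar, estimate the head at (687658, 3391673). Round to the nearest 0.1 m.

215.5 m

Taking 1 as reference: 2−1 = (-35, 45, -0.9); 3−1 = (80, -30, +1.1).
Solve a·Δx + b·Δy = Δh: det = (-35)·(-30) − 80·45 = -2550.
∂h/∂x = [(-0.9)·(-30) − (+1.1)·45] / -2550 = +0.008824
∂h/∂y = [(-35)·(+1.1) − 80·(-0.9)] / -2550 = -0.01314
h(687658, 3391673) = 212.2 + (+0.008824)·(55) + (-0.01314)·(-215) = 212.2 +0.485 +2.825 = 215.510 m.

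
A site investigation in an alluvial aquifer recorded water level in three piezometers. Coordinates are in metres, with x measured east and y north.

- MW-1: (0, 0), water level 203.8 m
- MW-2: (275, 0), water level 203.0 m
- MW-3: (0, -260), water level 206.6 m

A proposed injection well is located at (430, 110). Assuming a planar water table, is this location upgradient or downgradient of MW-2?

∂h/∂x = (203.0 − 203.8) / (275 − 0) = -0.002909
∂h/∂y = (206.6 − 203.8) / (-260 − 0) = -0.01077
Head at (430, 110) = 203.8 + (-0.002909)·(430) + (-0.01077)·(110) = 201.36 m.
That is lower than the 203.0 m at MW-2, so the point is downgradient.

downgradient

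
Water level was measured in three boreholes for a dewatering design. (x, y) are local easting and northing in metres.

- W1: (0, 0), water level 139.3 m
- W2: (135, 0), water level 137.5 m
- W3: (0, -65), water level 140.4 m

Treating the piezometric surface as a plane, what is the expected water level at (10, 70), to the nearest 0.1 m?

138.0 m

∂h/∂x = (137.5 − 139.3) / (135 − 0) = -0.01333
∂h/∂y = (140.4 − 139.3) / (-65 − 0) = -0.01692
h(10, 70) = 139.3 + (-0.01333)·(10) + (-0.01692)·(70) = 139.3 -0.133 -1.185 = 137.982 m.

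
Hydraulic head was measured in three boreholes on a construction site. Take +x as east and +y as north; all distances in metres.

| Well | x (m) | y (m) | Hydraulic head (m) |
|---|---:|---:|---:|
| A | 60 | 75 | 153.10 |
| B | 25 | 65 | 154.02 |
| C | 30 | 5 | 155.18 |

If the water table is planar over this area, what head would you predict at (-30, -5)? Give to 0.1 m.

156.6 m

Taking A as reference: B−A = (-35, -10, +0.92); C−A = (-30, -70, +2.08).
Solve a·Δx + b·Δy = Δh: det = (-35)·(-70) − (-30)·(-10) = 2150.
∂h/∂x = [(+0.92)·(-70) − (+2.08)·(-10)] / 2150 = -0.02028
∂h/∂y = [(-35)·(+2.08) − (-30)·(+0.92)] / 2150 = -0.02102
h(-30, -5) = 153.10 + (-0.02028)·(-90) + (-0.02102)·(-80) = 153.10 +1.825 +1.682 = 156.607 m.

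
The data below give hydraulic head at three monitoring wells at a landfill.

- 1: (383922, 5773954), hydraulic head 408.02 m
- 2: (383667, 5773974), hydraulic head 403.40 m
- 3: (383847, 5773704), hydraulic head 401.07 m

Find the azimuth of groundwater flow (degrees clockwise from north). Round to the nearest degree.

222°

With h = a·x + b·y + c and 1 as origin, the differences give:
  (-255)·a + 20·b = -4.62
  (-75)·a + (-250)·b = -6.95
Eliminate b (×(-250) and ×20, subtract): 65250·a = 1294.000 → a = ∂h/∂x = +0.01983
Back-substitute: b = ∂h/∂y = +0.02185.
Flow direction (−∇h) has components (-0.01983 E, -0.02185 N).
Azimuth = atan2(E, N) = atan2(-0.01983, -0.02185) = 222.2° ≈ 222°.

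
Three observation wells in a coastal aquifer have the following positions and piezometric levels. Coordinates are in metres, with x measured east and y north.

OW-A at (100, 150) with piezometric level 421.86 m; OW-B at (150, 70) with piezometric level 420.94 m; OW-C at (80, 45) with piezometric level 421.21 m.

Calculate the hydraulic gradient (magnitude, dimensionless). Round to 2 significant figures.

Three-point gradient (reference OW-A): Δ to OW-B = (50, -80, -0.92), Δ to OW-C = (-20, -105, -0.65).
∂h/∂x = -0.006511, ∂h/∂y = +0.007431 (det = -6850).
|∇h| = √(-0.006511² + 0.007431²) = 0.00988

0.0099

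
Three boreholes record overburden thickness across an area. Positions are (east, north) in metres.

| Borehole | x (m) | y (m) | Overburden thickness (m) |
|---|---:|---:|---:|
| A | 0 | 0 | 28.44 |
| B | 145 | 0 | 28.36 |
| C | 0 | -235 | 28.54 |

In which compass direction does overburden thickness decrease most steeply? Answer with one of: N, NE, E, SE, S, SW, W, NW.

NE

∂d/∂x = (28.36 − 28.44) / (145 − 0) = -0.0005517
∂d/∂y = (28.54 − 28.44) / (-235 − 0) = -0.0004255
Steepest decrease is along −∇f = (+0.0005517 E, +0.0004255 N) → northeast.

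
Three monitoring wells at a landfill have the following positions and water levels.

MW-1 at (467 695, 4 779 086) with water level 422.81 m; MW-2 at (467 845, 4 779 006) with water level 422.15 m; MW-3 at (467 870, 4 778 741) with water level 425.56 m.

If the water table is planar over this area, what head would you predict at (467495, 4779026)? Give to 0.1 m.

426.0 m

Taking MW-1 as reference: MW-2−MW-1 = (150, -80, -0.66); MW-3−MW-1 = (175, -345, +2.75).
Solve a·Δx + b·Δy = Δh: det = 150·(-345) − 175·(-80) = -37750.
∂h/∂x = [(-0.66)·(-345) − (+2.75)·(-80)] / -37750 = -0.01186
∂h/∂y = [150·(+2.75) − 175·(-0.66)] / -37750 = -0.01399
h(467495, 4779026) = 422.81 + (-0.01186)·(-200) + (-0.01399)·(-60) = 422.81 +2.372 +0.839 = 426.021 m.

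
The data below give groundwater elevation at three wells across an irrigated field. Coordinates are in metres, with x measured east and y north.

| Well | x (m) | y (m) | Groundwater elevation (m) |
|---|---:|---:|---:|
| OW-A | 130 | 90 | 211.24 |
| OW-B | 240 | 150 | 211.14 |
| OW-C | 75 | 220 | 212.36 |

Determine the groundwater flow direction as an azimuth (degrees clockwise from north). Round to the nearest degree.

Differences from OW-A: to OW-B (Δx, Δy, Δh) = (110, 60, -0.10); to OW-C = (-55, 130, +1.12).
Determinant of the coordinate differences = 110·130 − (-55)·60 = 17600.
∂h/∂x = [(-0.10)·130 − (+1.12)·60] / 17600 = -0.004557
∂h/∂y = [110·(+1.12) − (-55)·(-0.10)] / 17600 = +0.006687
Flow direction (−∇h) has components (+0.004557 E, -0.006687 N).
Azimuth = atan2(E, N) = atan2(+0.004557, -0.006687) = 145.7° ≈ 146°.

146°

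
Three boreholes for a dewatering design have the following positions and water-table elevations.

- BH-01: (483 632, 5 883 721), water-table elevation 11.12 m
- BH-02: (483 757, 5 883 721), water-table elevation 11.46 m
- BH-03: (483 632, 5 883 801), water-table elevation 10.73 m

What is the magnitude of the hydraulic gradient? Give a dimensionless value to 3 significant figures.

∂h/∂x = (11.46 − 11.12) / (483757 − 483632) = +0.002720
∂h/∂y = (10.73 − 11.12) / (5883801 − 5883721) = -0.004875
|∇h| = √(0.002720² + -0.004875²) = 0.005582

0.00558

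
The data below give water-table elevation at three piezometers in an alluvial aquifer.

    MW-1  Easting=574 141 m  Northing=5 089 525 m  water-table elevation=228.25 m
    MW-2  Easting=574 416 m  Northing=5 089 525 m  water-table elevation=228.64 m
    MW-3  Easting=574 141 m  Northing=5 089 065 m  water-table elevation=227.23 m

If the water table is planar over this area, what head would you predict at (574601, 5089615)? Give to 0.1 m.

229.1 m

∂h/∂x = (228.64 − 228.25) / (574416 − 574141) = +0.001418
∂h/∂y = (227.23 − 228.25) / (5089065 − 5089525) = +0.002217
h(574601, 5089615) = 228.25 + (+0.001418)·(460) + (+0.002217)·(90) = 228.25 +0.652 +0.200 = 229.102 m.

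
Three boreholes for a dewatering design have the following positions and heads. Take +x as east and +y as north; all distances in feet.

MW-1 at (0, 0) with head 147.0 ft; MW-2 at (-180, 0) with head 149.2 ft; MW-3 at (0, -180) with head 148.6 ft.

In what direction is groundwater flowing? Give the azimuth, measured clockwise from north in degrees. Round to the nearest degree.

∂h/∂x = (149.2 − 147.0) / (-180 − 0) = -0.01222
∂h/∂y = (148.6 − 147.0) / (-180 − 0) = -0.008889
Flow direction (−∇h) has components (+0.01222 E, +0.008889 N).
Azimuth = atan2(E, N) = atan2(+0.01222, +0.008889) = 54.0° ≈ 054°.

054°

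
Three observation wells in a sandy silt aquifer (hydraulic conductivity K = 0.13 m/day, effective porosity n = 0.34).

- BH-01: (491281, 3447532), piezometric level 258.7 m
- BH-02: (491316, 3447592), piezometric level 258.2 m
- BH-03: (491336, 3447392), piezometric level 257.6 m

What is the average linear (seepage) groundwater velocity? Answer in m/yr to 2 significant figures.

2.3 m/yr

Three-point gradient (reference BH-01): Δ to BH-02 = (35, 60, -0.5), Δ to BH-03 = (55, -140, -1.1).
∂h/∂x = -0.01659, ∂h/∂y = +0.001341 (det = -8200).
|∇h| = √(-0.01659² + 0.001341²) = 0.01664
Seepage velocity v = K·i/n = 0.13 × 0.01664 / 0.34 = 0.006362 m/day = 2.324 m/yr.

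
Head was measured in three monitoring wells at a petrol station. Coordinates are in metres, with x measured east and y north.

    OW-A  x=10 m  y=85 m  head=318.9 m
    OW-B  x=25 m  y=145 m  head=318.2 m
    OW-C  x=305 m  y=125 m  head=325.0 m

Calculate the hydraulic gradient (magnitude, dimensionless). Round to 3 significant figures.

Taking OW-A as reference: OW-B−OW-A = (15, 60, -0.7); OW-C−OW-A = (295, 40, +6.1).
Determinant of the coordinate differences = 15·40 − 295·60 = -17100.
∂h/∂x = [(-0.7)·40 − (+6.1)·60] / -17100 = +0.02304
∂h/∂y = [15·(+6.1) − 295·(-0.7)] / -17100 = -0.01743
|∇h| = √(0.02304² + -0.01743²) = 0.02889

0.0289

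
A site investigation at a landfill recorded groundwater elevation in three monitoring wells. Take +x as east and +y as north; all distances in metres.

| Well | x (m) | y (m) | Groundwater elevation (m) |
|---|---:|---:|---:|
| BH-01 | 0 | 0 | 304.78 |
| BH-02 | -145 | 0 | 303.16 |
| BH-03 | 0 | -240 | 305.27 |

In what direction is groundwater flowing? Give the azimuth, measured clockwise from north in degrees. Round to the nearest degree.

∂h/∂x = (303.16 − 304.78) / (-145 − 0) = +0.01117
∂h/∂y = (305.27 − 304.78) / (-240 − 0) = -0.002042
Flow direction (−∇h) has components (-0.01117 E, +0.002042 N).
Azimuth = atan2(E, N) = atan2(-0.01117, +0.002042) = 280.4° ≈ 280°.

280°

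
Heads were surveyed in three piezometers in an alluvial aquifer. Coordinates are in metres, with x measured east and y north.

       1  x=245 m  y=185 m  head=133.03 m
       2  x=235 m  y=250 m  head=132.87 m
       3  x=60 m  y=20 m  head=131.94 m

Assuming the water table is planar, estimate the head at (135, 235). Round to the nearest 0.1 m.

With h = a·x + b·y + c and 1 as origin, the differences give:
  (-10)·a + 65·b = -0.16
  (-185)·a + (-165)·b = -1.09
Eliminate b (×(-165) and ×65, subtract): 13675·a = 97.250 → a = ∂h/∂x = +0.007112
Back-substitute: b = ∂h/∂y = -0.001367.
h(135, 235) = 133.03 + (+0.007112)·(-110) + (-0.001367)·(50) = 133.03 -0.782 -0.068 = 132.179 m.

132.2 m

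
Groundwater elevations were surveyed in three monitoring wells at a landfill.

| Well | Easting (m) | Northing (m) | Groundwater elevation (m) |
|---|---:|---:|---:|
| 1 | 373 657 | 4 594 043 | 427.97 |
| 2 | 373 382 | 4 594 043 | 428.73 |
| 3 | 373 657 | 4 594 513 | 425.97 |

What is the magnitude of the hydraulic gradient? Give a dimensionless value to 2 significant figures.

0.0051

∂h/∂x = (428.73 − 427.97) / (373382 − 373657) = -0.002764
∂h/∂y = (425.97 − 427.97) / (4594513 − 4594043) = -0.004255
|∇h| = √(-0.002764² + -0.004255²) = 0.005074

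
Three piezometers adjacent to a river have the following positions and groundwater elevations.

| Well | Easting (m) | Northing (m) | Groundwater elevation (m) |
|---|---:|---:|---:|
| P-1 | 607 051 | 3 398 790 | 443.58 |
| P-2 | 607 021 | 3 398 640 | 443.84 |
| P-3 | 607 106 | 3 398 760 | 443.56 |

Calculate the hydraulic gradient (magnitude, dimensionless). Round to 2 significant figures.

Three-point gradient (reference P-1): Δ to P-2 = (-30, -150, +0.26), Δ to P-3 = (55, -30, -0.02).
∂h/∂x = -0.001180, ∂h/∂y = -0.001497 (det = 9150).
|∇h| = √(-0.001180² + -0.001497²) = 0.001906

0.0019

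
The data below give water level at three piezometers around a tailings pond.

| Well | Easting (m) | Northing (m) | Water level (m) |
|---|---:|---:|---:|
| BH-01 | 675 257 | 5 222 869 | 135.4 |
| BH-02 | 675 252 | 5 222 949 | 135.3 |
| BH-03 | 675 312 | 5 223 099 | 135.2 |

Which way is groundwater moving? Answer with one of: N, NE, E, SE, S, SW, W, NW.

Taking BH-01 as reference: BH-02−BH-01 = (-5, 80, -0.1); BH-03−BH-01 = (55, 230, -0.2).
Determinant of the coordinate differences = (-5)·230 − 55·80 = -5550.
∂h/∂x = [(-0.1)·230 − (-0.2)·80] / -5550 = +0.001261
∂h/∂y = [(-5)·(-0.2) − 55·(-0.1)] / -5550 = -0.001171
Flow = −∇h = (-0.001261 east, +0.001171 north), which points northwest.

NW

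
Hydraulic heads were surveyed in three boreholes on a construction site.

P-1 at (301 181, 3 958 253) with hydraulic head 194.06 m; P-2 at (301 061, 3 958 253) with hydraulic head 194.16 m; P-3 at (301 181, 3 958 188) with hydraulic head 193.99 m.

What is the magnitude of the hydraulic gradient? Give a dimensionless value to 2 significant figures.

∂h/∂x = (194.16 − 194.06) / (301061 − 301181) = -0.0008333
∂h/∂y = (193.99 − 194.06) / (3958188 − 3958253) = +0.001077
|∇h| = √(-0.0008333² + 0.001077²) = 0.001362

0.0014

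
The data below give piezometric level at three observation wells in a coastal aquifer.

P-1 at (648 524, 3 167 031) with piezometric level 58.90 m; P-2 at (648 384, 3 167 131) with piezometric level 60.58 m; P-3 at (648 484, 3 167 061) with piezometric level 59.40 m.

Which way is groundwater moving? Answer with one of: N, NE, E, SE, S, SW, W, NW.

S

Differences from P-1: to P-2 (Δx, Δy, Δh) = (-140, 100, +1.68); to P-3 = (-40, 30, +0.50).
Determinant of the coordinate differences = (-140)·30 − (-40)·100 = -200.
∂h/∂x = [(+1.68)·30 − (+0.50)·100] / -200 = -0.002000
∂h/∂y = [(-140)·(+0.50) − (-40)·(+1.68)] / -200 = +0.01400
Flow = −∇h = (+0.002000 east, -0.01400 north), which points south.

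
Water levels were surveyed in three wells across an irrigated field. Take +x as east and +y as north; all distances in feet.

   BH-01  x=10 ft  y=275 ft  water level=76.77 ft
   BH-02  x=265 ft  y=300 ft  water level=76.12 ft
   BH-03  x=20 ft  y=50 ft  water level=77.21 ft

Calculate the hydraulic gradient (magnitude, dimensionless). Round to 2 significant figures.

Taking BH-01 as reference: BH-02−BH-01 = (255, 25, -0.65); BH-03−BH-01 = (10, -225, +0.44).
Solve a·Δx + b·Δy = Δh: det = 255·(-225) − 10·25 = -57625.
∂h/∂x = [(-0.65)·(-225) − (+0.44)·25] / -57625 = -0.002347
∂h/∂y = [255·(+0.44) − 10·(-0.65)] / -57625 = -0.002060
|∇h| = √(-0.002347² + -0.002060²) = 0.003123

0.0031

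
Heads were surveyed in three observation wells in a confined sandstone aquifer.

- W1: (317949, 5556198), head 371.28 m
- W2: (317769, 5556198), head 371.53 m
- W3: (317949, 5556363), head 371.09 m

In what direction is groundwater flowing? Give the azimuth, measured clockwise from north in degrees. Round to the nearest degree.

∂h/∂x = (371.53 − 371.28) / (317769 − 317949) = -0.001389
∂h/∂y = (371.09 − 371.28) / (5556363 − 5556198) = -0.001152
Flow direction (−∇h) has components (+0.001389 E, +0.001152 N).
Azimuth = atan2(E, N) = atan2(+0.001389, +0.001152) = 50.3° ≈ 050°.

050°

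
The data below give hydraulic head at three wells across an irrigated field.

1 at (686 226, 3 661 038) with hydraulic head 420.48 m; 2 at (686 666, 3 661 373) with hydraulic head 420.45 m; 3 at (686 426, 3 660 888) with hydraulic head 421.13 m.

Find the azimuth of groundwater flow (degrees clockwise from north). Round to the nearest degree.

324°

With h = a·x + b·y + c and 1 as origin, the differences give:
  440·a + 335·b = -0.03
  200·a + (-150)·b = +0.65
Eliminate b (×(-150) and ×335, subtract): -133000·a = -213.250 → a = ∂h/∂x = +0.001603
Back-substitute: b = ∂h/∂y = -0.002195.
Flow direction (−∇h) has components (-0.001603 E, +0.002195 N).
Azimuth = atan2(E, N) = atan2(-0.001603, +0.002195) = 323.9° ≈ 324°.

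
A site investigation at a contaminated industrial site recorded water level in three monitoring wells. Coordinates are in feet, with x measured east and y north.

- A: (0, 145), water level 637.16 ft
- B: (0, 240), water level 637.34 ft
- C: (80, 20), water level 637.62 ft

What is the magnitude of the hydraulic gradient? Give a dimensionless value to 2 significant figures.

Differences from A: to B (Δx, Δy, Δh) = (0, 95, +0.18); to C = (80, -125, +0.46).
Determinant of the coordinate differences = 0·(-125) − 80·95 = -7600.
∂h/∂x = [(+0.18)·(-125) − (+0.46)·95] / -7600 = +0.008711
∂h/∂y = [0·(+0.46) − 80·(+0.18)] / -7600 = +0.001895
|∇h| = √(0.008711² + 0.001895²) = 0.008915

0.0089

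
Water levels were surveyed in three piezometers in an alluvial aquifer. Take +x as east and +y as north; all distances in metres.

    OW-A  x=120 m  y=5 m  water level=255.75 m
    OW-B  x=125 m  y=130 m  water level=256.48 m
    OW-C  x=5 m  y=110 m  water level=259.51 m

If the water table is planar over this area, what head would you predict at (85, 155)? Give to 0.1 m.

Three-point gradient (reference OW-A): Δ to OW-B = (5, 125, +0.73), Δ to OW-C = (-115, 105, +3.76).
∂h/∂x = -0.02640, ∂h/∂y = +0.006896 (det = 14900).
h(85, 155) = 255.75 + (-0.02640)·(-35) + (+0.006896)·(150) = 255.75 +0.924 +1.034 = 257.708 m.

257.7 m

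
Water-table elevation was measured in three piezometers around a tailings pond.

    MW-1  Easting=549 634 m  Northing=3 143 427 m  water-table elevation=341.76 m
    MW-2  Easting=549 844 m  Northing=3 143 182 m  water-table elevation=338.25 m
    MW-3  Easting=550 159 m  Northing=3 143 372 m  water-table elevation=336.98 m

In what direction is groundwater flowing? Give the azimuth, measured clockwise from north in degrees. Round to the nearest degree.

Taking MW-1 as reference: MW-2−MW-1 = (210, -245, -3.51); MW-3−MW-1 = (525, -55, -4.78).
Determinant of the coordinate differences = 210·(-55) − 525·(-245) = 117075.
∂h/∂x = [(-3.51)·(-55) − (-4.78)·(-245)] / 117075 = -0.008354
∂h/∂y = [210·(-4.78) − 525·(-3.51)] / 117075 = +0.007166
Flow direction (−∇h) has components (+0.008354 E, -0.007166 N).
Azimuth = atan2(E, N) = atan2(+0.008354, -0.007166) = 130.6° ≈ 131°.

131°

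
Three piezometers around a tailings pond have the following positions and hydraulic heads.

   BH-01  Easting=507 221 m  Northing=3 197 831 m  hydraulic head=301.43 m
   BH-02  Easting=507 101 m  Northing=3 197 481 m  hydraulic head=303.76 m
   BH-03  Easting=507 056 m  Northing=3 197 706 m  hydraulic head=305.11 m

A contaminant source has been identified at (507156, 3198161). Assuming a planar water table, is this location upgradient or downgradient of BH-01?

upgradient

Taking BH-01 as reference: BH-02−BH-01 = (-120, -350, +2.33); BH-03−BH-01 = (-165, -125, +3.68).
Solve a·Δx + b·Δy = Δh: det = (-120)·(-125) − (-165)·(-350) = -42750.
∂h/∂x = [(+2.33)·(-125) − (+3.68)·(-350)] / -42750 = -0.02332
∂h/∂y = [(-120)·(+3.68) − (-165)·(+2.33)] / -42750 = +0.001337
Head at (507156, 3198161) = 301.43 + (-0.02332)·(-65) + (+0.001337)·(330) = 303.39 m.
That is higher than the 301.43 m at BH-01, so the point is upgradient.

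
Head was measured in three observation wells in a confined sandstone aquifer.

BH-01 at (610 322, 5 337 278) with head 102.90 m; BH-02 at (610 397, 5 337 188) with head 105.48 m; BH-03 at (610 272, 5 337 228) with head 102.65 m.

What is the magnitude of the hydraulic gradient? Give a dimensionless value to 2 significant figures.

With h = a·x + b·y + c and BH-01 as origin, the differences give:
  75·a + (-90)·b = +2.58
  (-50)·a + (-50)·b = -0.25
Eliminate b (×(-50) and ×(-90), subtract): -8250·a = -151.500 → a = ∂h/∂x = +0.01836
Back-substitute: b = ∂h/∂y = -0.01336.
|∇h| = √(0.01836² + -0.01336²) = 0.02271

0.023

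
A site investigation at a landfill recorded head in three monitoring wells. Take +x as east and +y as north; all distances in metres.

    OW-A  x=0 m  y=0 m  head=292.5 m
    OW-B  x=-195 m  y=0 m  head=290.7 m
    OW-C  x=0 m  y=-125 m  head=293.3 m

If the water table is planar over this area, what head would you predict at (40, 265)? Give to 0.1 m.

∂h/∂x = (290.7 − 292.5) / (-195 − 0) = +0.009231
∂h/∂y = (293.3 − 292.5) / (-125 − 0) = -0.006400
h(40, 265) = 292.5 + (+0.009231)·(40) + (-0.006400)·(265) = 292.5 +0.369 -1.696 = 291.173 m.

291.2 m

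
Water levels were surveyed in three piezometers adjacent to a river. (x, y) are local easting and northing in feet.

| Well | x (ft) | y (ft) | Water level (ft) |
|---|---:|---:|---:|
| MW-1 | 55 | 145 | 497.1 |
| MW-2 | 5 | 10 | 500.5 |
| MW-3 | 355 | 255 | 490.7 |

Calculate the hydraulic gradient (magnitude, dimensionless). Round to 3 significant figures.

With h = a·x + b·y + c and MW-1 as origin, the differences give:
  (-50)·a + (-135)·b = +3.4
  300·a + 110·b = -6.4
Eliminate b (×110 and ×(-135), subtract): 35000·a = -490.00 → a = ∂h/∂x = -0.01400
Back-substitute: b = ∂h/∂y = -0.02000.
|∇h| = √(-0.01400² + -0.02000²) = 0.02441

0.0244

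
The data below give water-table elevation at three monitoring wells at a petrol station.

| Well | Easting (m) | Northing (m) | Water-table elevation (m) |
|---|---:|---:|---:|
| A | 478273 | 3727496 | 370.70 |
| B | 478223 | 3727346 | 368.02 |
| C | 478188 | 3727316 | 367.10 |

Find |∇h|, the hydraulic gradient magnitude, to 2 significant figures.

0.020

Differences from A: to B (Δx, Δy, Δh) = (-50, -150, -2.68); to C = (-85, -180, -3.60).
Solve a·Δx + b·Δy = Δh: det = (-50)·(-180) − (-85)·(-150) = -3750.
∂h/∂x = [(-2.68)·(-180) − (-3.60)·(-150)] / -3750 = +0.01536
∂h/∂y = [(-50)·(-3.60) − (-85)·(-2.68)] / -3750 = +0.01275
|∇h| = √(0.01536² + 0.01275²) = 0.01996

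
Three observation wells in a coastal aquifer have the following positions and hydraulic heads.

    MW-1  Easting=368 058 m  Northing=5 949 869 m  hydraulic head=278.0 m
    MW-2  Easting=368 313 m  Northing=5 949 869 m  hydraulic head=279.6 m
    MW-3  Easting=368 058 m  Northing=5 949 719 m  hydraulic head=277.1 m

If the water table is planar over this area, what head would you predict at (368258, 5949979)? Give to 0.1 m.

279.9 m

∂h/∂x = (279.6 − 278.0) / (368313 − 368058) = +0.006275
∂h/∂y = (277.1 − 278.0) / (5949719 − 5949869) = +0.006000
h(368258, 5949979) = 278.0 + (+0.006275)·(200) + (+0.006000)·(110) = 278.0 +1.255 +0.660 = 279.915 m.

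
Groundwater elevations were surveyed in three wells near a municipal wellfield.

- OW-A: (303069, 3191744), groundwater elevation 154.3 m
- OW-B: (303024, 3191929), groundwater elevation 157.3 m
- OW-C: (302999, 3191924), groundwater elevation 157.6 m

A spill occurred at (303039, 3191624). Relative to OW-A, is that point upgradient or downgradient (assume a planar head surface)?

Differences from OW-A: to OW-B (Δx, Δy, Δh) = (-45, 185, +3.0); to OW-C = (-70, 180, +3.3).
Solve a·Δx + b·Δy = Δh: det = (-45)·180 − (-70)·185 = 4850.
∂h/∂x = [(+3.0)·180 − (+3.3)·185] / 4850 = -0.01454
∂h/∂y = [(-45)·(+3.3) − (-70)·(+3.0)] / 4850 = +0.01268
Head at (303039, 3191624) = 154.3 + (-0.01454)·(-30) + (+0.01268)·(-120) = 153.21 m.
That is lower than the 154.3 m at OW-A, so the point is downgradient.

downgradient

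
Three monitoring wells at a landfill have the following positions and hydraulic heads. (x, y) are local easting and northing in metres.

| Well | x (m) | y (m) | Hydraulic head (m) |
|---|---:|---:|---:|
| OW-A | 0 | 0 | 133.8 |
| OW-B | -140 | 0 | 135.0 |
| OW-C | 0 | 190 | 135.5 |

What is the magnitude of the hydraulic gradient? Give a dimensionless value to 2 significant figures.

0.012

∂h/∂x = (135.0 − 133.8) / (-140 − 0) = -0.008571
∂h/∂y = (135.5 − 133.8) / (190 − 0) = +0.008947
|∇h| = √(-0.008571² + 0.008947²) = 0.01239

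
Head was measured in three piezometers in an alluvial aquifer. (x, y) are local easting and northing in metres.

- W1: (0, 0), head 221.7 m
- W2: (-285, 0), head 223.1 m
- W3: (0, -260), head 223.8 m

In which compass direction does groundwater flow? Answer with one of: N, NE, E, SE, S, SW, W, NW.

NE

∂h/∂x = (223.1 − 221.7) / (-285 − 0) = -0.004912
∂h/∂y = (223.8 − 221.7) / (-260 − 0) = -0.008077
Flow = −∇h = (+0.004912 east, +0.008077 north), which points northeast.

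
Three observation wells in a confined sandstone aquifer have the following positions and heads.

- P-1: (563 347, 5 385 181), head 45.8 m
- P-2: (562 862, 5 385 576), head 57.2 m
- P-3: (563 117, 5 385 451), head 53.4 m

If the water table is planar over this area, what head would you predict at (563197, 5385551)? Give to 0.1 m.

55.9 m

Three-point gradient (reference P-1): Δ to P-2 = (-485, 395, +11.4), Δ to P-3 = (-230, 270, +7.6).
∂h/∂x = -0.001895, ∂h/∂y = +0.02653 (det = -40100).
h(563197, 5385551) = 45.8 + (-0.001895)·(-150) + (+0.02653)·(370) = 45.8 +0.284 +9.817 = 55.902 m.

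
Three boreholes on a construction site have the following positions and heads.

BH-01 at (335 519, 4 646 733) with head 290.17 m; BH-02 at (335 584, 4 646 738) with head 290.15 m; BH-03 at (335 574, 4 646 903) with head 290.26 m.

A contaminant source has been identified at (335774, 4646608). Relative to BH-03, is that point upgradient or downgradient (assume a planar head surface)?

downgradient

Differences from BH-01: to BH-02 (Δx, Δy, Δh) = (65, 5, -0.02); to BH-03 = (55, 170, +0.09).
Solve a·Δx + b·Δy = Δh: det = 65·170 − 55·5 = 10775.
∂h/∂x = [(-0.02)·170 − (+0.09)·5] / 10775 = -0.0003573
∂h/∂y = [65·(+0.09) − 55·(-0.02)] / 10775 = +0.0006450
Head at (335774, 4646608) = 290.17 + (-0.0003573)·(255) + (+0.0006450)·(-125) = 290.00 m.
That is lower than the 290.26 m at BH-03, so the point is downgradient.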